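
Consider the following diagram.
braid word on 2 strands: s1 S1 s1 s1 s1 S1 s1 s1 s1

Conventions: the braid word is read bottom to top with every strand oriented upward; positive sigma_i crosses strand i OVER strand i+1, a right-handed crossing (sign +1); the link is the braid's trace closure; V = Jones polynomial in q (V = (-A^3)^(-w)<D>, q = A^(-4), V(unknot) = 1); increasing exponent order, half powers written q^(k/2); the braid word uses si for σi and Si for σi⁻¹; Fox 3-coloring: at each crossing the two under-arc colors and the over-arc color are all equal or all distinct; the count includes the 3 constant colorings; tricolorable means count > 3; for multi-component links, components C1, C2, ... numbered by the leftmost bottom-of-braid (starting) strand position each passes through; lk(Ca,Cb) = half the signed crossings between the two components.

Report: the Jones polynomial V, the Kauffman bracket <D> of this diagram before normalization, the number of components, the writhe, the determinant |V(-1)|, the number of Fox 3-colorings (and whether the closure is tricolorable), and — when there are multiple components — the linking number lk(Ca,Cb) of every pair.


V(q) = q^2 + q^4 - q^5 + q^6 - q^7
bracket: A^-13 - A^-9 + A^-5 - A^-1 - A^7, w = +5
1 component, writhe +5, over 9 crossings
det 5, colorings 3 of 3^9 — not tricolorable
observation: |V(-1)| = 5: so not tricolorable, since 3 does not divide 5


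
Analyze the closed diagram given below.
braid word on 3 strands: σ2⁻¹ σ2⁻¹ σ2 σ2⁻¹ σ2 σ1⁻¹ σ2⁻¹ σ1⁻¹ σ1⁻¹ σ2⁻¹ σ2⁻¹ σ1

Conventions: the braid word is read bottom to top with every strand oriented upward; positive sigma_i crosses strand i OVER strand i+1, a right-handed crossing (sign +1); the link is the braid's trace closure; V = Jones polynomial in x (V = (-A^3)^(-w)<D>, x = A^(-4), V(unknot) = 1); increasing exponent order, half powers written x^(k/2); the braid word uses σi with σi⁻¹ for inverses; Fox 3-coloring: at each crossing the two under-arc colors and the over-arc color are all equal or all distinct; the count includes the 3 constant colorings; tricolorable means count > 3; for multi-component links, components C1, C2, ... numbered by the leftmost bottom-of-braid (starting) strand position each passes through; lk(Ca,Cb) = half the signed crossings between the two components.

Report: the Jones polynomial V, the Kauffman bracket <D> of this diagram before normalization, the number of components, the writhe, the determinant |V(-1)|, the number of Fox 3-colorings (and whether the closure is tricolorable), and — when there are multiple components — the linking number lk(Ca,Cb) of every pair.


Jones polynomial: V(x) = x^-8 - 2x^-7 + x^-6 - 2x^-5 + 2x^-4 + x^-2
<D> = A^-10 + 2A^-2 - 2A^2 + A^6 - 2A^10 + A^14; writhe -6
components 1, writhe -6 (12 crossings)
3-colorings: 27 of 3^12, det 9 — tricolorable
note: V spans 6 powers of x: at least 6 crossings in any diagram


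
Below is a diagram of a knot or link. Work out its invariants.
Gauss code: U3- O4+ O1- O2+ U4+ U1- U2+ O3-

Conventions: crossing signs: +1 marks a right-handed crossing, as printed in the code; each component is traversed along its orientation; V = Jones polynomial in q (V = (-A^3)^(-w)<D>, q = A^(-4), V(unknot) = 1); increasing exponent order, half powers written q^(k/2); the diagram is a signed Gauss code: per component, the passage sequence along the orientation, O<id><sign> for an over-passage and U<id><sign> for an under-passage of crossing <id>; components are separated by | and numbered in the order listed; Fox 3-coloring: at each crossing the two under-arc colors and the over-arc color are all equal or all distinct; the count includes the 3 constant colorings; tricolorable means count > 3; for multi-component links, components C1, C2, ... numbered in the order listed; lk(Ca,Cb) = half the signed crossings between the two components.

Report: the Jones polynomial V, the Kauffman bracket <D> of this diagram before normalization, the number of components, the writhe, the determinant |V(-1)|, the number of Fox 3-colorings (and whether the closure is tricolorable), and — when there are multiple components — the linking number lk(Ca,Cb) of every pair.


V(q) = 1
bracket: 1, w = 0
1 component, writhe 0, over 4 crossings
det 1, colorings 3 of 3^4 — not tricolorable
observation: det 1 = |V(-1)|; not divisible by 3, so not tricolorable


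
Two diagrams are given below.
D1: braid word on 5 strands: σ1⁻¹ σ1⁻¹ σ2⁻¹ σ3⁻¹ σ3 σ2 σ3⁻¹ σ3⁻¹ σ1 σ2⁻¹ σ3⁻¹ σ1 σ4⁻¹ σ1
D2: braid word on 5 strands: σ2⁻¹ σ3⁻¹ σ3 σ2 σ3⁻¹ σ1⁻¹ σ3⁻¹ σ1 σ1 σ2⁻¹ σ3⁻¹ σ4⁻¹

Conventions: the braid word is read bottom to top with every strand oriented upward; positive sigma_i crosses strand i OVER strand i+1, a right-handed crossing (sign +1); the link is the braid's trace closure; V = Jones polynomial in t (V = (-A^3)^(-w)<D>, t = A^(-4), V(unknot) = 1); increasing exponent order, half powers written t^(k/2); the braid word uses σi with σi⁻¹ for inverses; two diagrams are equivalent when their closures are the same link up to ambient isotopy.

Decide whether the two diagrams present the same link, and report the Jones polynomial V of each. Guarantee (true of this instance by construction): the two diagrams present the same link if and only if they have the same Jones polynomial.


same link: yes
V(D1) = -t^-4 + t^-3 + t^-1  [14 crossings, <D> = A^-8 + 1 - A^4, w = -4]
V(D2) = -t^-4 + t^-3 + t^-1  (w -4, c 12, <D> = A^-8 + 1 - A^4)
note: one V(t) for all 2 diagrams — one class (guaranteed)


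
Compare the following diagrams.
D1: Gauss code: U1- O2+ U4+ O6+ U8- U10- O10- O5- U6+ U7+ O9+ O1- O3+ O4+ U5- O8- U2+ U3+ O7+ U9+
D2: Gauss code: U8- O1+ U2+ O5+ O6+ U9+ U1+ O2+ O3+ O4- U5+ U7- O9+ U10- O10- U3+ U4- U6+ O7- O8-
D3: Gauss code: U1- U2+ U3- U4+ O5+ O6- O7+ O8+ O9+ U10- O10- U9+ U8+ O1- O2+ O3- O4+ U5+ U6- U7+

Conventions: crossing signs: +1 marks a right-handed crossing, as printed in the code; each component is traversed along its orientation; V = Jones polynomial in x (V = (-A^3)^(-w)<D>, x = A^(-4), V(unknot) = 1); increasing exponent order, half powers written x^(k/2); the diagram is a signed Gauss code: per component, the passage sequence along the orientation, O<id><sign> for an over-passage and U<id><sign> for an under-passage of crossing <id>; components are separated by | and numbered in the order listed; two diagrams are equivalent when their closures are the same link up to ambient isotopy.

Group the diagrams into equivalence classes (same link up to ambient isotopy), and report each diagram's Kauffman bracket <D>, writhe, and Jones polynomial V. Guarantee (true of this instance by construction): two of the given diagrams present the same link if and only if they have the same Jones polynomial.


equivalence classes: {D1} | {D2} | {D3}
D1 (bracket A^-14 - 2A^-10 + 2A^-6 - 2A^-2 + 2A^2 - A^6 + A^10; 10 crossings at w = +2): V = x^-1 - 1 + 2x - 2x^2 + 2x^3 - 2x^4 + x^5
D2 (bracket -A^-18 + A^-14 - A^-10 + 2A^-6 - A^-2 + A^2; 10 crossings at w = +2): V = x - x^2 + 2x^3 - x^4 + x^5 - x^6
V(D3) = 1  (w +2, c 10, <D> = A^6)
observation: 3 classes among 3 diagrams; unequal V(x) rules out equality


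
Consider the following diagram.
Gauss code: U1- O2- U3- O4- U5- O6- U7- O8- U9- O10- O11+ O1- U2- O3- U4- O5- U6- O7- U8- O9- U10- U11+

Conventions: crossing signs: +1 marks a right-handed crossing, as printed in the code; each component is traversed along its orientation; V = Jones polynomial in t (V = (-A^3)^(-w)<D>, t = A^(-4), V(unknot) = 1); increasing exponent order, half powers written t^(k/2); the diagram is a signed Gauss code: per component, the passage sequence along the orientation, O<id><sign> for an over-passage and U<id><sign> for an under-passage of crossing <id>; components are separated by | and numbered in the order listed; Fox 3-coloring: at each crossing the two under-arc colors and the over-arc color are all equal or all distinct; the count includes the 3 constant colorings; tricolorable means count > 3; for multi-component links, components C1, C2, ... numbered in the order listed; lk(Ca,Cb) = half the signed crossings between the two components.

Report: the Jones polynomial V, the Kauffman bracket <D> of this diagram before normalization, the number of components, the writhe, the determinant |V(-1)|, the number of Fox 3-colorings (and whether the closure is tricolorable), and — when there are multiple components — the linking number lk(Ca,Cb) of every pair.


V = -t^-13 + t^-12 - t^-11 + t^-10 - t^-9 + t^-8 - t^-7 + t^-6 + t^-4
<D> = -A^-11 - A^-3 + A - A^5 + A^9 - A^13 + A^17 - A^21 + A^25 (w = -9)
1 component over 11 crossings, w = -9
9 Fox colorings among 3^11, |V(-1)| = 9: tricolorable
why: V spans 9 powers of t: at least 9 crossings in any diagram


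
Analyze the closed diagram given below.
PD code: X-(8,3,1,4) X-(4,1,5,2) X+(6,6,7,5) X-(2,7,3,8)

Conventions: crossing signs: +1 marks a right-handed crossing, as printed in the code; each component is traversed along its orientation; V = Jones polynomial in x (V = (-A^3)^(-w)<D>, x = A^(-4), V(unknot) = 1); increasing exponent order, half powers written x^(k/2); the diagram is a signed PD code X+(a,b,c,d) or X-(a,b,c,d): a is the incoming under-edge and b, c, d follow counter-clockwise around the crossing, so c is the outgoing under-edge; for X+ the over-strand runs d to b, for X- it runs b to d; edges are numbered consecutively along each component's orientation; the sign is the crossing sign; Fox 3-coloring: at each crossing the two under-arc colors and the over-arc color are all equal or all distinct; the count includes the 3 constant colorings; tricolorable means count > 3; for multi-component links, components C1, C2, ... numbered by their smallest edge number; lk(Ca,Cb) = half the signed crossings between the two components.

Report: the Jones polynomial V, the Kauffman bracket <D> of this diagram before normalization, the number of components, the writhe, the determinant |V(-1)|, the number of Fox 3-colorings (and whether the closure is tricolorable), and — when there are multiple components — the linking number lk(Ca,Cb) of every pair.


Jones polynomial: V(x) = -x^-4 + x^-3 + x^-1
<D> = A^-2 + A^6 - A^10; writhe -2
components 1, writhe -2 (4 crossings)
3-colorings: 9 of 3^4, det 3 — tricolorable
note: det 3 = |V(-1)|; divisible by 3, so tricolorable


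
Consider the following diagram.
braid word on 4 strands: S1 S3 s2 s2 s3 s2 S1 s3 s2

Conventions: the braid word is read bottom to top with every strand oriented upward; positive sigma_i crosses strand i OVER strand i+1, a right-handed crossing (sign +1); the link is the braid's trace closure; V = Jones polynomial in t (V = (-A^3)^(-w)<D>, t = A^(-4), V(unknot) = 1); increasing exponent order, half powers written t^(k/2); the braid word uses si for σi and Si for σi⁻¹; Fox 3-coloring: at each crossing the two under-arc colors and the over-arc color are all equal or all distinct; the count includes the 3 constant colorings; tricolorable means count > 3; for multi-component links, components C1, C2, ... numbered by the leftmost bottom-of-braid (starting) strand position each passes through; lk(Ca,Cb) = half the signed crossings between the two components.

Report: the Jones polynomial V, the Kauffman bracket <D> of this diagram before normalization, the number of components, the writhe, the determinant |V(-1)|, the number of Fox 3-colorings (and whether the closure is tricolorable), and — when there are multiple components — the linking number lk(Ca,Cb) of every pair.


V = t^-1 - 1 + 2t - 3t^2 + 3t^3 - 2t^4 + 2t^5 - t^6
<D> = A^-15 - 2A^-11 + 2A^-7 - 3A^-3 + 3A - 2A^5 + A^9 - A^13 (w = +3)
1 component over 9 crossings, w = +3
9 Fox colorings among 3^9, |V(-1)| = 15: tricolorable
why: V spans 7 powers of t: at least 7 crossings in any diagram


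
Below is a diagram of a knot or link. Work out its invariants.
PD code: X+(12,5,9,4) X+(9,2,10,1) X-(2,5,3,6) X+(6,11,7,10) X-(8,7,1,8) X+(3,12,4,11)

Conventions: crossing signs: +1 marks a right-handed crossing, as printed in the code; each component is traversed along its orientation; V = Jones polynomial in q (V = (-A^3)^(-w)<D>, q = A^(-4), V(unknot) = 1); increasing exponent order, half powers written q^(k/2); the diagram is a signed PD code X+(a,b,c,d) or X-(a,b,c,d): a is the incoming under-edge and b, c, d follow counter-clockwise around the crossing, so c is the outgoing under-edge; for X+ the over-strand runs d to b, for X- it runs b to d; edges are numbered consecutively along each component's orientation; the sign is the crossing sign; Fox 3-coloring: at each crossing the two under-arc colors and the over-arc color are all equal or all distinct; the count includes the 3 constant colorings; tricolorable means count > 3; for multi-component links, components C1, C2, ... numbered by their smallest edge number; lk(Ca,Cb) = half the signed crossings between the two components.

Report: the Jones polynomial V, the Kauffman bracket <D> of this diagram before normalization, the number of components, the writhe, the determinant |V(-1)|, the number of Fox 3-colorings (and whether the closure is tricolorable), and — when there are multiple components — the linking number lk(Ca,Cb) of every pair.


V = -q^(1/2) + q^(3/2) - q^(5/2) - q^(9/2)
<D> = -A^-12 - A^-4 + 1 - A^4 (w = +2)
2 components over 6 crossings, w = +2
lk(C1,C2): +2
3 Fox colorings among 3^6, |V(-1)| = 4: not tricolorable
why: summing lk over 1 pair gives +2


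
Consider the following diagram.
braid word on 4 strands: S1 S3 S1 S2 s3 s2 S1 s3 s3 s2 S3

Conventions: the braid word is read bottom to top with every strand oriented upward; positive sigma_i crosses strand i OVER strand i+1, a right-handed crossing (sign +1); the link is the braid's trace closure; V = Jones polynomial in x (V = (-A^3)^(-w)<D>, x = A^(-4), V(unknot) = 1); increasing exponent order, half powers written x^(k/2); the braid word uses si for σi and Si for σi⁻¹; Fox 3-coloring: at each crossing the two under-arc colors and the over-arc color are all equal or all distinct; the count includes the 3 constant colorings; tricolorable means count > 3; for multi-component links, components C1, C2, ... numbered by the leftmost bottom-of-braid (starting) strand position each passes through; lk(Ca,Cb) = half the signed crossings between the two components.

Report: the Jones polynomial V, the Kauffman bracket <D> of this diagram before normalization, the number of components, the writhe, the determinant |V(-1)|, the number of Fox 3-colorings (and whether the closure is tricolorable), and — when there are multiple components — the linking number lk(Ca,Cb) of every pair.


V = -x^-4 + x^-3 + x^-1
<D> = -A - A^9 + A^13 (w = -1)
1 component over 11 crossings, w = -1
9 Fox colorings among 3^11, |V(-1)| = 3: tricolorable
why: det 3 = |V(-1)|; divisible by 3, so tricolorable


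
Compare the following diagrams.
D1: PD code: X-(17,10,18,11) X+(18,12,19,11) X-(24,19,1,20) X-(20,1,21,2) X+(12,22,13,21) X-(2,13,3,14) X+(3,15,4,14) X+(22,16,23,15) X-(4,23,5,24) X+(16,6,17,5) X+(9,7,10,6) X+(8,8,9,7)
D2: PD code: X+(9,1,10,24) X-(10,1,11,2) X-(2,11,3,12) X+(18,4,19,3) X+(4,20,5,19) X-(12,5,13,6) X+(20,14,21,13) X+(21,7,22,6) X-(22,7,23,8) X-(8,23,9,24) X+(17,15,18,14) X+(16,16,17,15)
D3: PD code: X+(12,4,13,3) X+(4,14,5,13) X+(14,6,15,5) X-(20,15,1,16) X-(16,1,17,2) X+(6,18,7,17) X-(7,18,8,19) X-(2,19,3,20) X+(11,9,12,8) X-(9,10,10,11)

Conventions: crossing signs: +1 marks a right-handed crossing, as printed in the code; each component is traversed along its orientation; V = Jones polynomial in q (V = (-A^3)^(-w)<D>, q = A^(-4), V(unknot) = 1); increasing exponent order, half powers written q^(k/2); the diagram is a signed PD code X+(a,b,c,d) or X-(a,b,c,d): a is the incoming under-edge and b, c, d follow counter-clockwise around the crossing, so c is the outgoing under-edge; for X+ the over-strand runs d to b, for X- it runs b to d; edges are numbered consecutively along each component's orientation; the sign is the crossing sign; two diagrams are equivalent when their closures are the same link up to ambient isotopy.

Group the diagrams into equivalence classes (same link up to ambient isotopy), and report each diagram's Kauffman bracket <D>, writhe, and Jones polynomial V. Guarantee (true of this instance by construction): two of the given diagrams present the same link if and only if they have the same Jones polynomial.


classes: {D1, D2} | {D3}
V(D1) = -q^-3 + 2q^-2 - 2q^-1 + 3 - 2q + 2q^2 - q^3  [12 crossings, <D> = -A^-6 + 2A^-2 - 2A^2 + 3A^6 - 2A^10 + 2A^14 - A^18, w = +2]
V(D2) = -q^-3 + 2q^-2 - 2q^-1 + 3 - 2q + 2q^2 - q^3  (w +2, c 12, <D> = -A^-6 + 2A^-2 - 2A^2 + 3A^6 - 2A^10 + 2A^14 - A^18)
V(D3) = -q^-3 + q^-2 - q^-1 + 3 - q + q^2 - q^3  (w 0, c 10, <D> = -A^-12 + A^-8 - A^-4 + 3 - A^4 + A^8 - A^12)
insight: comparing 3 Jones polynomials yields 2 groups


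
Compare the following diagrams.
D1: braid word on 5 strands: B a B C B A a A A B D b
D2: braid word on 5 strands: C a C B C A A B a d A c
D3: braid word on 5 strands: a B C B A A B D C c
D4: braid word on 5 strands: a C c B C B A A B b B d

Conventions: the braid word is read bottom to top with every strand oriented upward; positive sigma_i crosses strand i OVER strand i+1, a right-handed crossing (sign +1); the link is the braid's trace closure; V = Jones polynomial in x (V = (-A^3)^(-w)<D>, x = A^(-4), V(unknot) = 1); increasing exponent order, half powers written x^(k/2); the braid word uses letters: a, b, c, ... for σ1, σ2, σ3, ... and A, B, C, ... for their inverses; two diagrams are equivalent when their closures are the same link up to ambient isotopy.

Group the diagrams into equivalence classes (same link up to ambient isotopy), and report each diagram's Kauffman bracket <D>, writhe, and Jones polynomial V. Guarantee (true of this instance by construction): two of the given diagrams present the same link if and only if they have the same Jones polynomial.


classes: {D1, D2, D3, D4}
V(D1) = -x^-6 + x^-5 - x^-4 + 2x^-3 - x^-2 + x^-1  [12 crossings, <D> = A^-14 - A^-10 + 2A^-6 - A^-2 + A^2 - A^6, w = -6]
D2 (bracket A^-8 - A^-4 + 2 - A^4 + A^8 - A^12; 12 crossings at w = -4): V = -x^-6 + x^-5 - x^-4 + 2x^-3 - x^-2 + x^-1
V(D3) = -x^-6 + x^-5 - x^-4 + 2x^-3 - x^-2 + x^-1  (w -6, c 10, <D> = A^-14 - A^-10 + 2A^-6 - A^-2 + A^2 - A^6)
V(D4) = -x^-6 + x^-5 - x^-4 + 2x^-3 - x^-2 + x^-1  (w -4, c 12, <D> = A^-8 - A^-4 + 2 - A^4 + A^8 - A^12)
note: all 4 diagrams share one V(x), hence one class


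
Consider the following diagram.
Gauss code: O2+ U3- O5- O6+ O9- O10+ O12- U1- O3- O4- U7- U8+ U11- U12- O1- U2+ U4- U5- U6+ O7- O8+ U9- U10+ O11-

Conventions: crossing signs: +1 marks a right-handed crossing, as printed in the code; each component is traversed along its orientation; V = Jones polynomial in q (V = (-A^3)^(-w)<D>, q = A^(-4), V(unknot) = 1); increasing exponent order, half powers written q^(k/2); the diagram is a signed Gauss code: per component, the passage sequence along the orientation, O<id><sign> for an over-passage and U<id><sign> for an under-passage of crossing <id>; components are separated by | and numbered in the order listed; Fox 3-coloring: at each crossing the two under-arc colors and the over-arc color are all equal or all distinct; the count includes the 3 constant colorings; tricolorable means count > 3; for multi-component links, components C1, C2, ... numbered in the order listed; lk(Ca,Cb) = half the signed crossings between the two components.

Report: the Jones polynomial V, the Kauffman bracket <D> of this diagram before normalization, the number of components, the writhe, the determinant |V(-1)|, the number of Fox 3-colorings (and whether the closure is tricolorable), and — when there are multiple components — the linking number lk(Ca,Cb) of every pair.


Jones polynomial: V(q) = -q^-6 + q^-5 - q^-4 + 2q^-3 - q^-2 + q^-1
<D> = A^-8 - A^-4 + 2 - A^4 + A^8 - A^12; writhe -4
components 1, writhe -4 (12 crossings)
3-colorings: 3 of 3^12, det 7 — not tricolorable
note: w = -4 shifts under R1 moves; the (-A^3)^(4) factor cancels that in V


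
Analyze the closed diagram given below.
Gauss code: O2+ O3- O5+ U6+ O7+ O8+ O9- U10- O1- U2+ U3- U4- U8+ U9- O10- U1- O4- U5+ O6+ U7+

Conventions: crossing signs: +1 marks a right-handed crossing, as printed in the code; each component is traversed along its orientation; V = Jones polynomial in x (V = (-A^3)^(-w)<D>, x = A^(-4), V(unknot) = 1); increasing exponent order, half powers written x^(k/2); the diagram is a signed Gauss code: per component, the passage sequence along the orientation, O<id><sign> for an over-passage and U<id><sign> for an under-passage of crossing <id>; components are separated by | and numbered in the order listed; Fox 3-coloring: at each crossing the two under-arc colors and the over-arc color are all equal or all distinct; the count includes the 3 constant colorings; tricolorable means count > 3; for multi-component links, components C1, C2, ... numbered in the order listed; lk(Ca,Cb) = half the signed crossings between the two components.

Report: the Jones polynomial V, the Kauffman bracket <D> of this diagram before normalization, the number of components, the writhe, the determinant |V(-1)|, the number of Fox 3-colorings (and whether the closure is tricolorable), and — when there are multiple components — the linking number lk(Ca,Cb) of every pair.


Jones polynomial: V(x) = -x^-3 + x^-2 - x^-1 + 3 - x + x^2 - x^3
<D> = -A^-12 + A^-8 - A^-4 + 3 - A^4 + A^8 - A^12; writhe 0
components 1, writhe 0 (10 crossings)
3-colorings: 27 of 3^10, det 9 — tricolorable
note: V is palindromic (span 6, det 9): x -> 1/x fixes it; necessary, not sufficient, for amphichirality


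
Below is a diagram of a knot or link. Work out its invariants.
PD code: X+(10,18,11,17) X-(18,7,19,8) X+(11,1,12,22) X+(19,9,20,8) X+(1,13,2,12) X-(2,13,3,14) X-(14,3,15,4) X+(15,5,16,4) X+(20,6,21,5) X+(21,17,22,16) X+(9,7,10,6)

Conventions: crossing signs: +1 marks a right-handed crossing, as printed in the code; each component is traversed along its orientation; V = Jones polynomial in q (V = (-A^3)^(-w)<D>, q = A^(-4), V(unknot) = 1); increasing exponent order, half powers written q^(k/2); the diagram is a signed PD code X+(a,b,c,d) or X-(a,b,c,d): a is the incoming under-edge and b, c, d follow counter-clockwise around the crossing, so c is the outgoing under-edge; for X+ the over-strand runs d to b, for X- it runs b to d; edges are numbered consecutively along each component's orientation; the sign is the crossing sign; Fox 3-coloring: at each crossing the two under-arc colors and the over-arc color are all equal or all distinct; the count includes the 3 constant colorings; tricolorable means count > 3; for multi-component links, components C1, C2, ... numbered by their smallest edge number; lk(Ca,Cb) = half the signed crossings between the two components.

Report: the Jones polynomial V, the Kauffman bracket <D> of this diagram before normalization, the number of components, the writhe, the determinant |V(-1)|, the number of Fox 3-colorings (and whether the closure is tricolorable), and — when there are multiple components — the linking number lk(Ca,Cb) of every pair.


V(q) = q + q^3 - q^4
bracket: A^-1 - A^3 - A^11, w = +5
1 component, writhe +5, over 11 crossings
det 3, colorings 9 of 3^11 — tricolorable
observation: w = +5 shifts under R1 moves; the (-A^3)^(-5) factor cancels that in V


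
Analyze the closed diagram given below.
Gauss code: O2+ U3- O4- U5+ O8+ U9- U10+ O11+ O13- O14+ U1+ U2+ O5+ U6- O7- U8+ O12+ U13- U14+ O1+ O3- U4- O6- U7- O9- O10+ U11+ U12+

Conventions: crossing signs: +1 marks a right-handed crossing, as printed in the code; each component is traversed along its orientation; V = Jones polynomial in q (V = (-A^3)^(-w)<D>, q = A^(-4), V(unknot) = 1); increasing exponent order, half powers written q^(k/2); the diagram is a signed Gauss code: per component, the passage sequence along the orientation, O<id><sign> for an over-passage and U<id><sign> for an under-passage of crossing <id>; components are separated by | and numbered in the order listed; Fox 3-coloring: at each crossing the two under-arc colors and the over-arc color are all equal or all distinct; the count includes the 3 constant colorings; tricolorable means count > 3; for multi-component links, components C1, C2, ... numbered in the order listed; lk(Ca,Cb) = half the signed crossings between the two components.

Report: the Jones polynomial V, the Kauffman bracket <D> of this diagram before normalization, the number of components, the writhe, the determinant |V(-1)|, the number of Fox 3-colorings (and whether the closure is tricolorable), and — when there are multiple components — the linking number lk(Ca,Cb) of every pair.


Jones polynomial: V(q) = -q^-1 + 2 - q + 2q^2 - q^3 + q^4 - q^5
<D> = -A^-14 + A^-10 - A^-6 + 2A^-2 - A^2 + 2A^6 - A^10; writhe +2
components 1, writhe +2 (14 crossings)
3-colorings: 9 of 3^14, det 9 — tricolorable
note: det 9 = |V(-1)|; divisible by 3, so tricolorable


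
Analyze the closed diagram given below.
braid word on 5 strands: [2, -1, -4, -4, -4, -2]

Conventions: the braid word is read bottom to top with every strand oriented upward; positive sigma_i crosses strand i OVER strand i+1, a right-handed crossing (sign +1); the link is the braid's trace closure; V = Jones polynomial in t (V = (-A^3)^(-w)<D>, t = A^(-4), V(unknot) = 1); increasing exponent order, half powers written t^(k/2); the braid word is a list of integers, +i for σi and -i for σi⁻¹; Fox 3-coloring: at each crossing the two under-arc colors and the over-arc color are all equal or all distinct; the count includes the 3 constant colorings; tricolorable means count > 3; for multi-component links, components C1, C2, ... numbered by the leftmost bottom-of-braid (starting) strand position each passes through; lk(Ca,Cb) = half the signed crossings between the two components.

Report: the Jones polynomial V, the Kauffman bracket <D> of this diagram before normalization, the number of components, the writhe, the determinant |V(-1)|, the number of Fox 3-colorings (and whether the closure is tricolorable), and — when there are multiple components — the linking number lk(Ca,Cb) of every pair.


V = -t^-5 - t^-4 + t^-3 + 2t^-2 + 2t^-1 + 1
<D> = A^-12 + 2A^-8 + 2A^-4 + 1 - A^4 - A^8 (w = -4)
3 components over 6 crossings, w = -4
lk(C1,C2): 0
lk(C1,C3) = 0
linking number lk(C2,C3) = 0
81 Fox colorings among 3^7, |V(-1)| = 0: tricolorable
why: summing lk over 3 pairs gives 0


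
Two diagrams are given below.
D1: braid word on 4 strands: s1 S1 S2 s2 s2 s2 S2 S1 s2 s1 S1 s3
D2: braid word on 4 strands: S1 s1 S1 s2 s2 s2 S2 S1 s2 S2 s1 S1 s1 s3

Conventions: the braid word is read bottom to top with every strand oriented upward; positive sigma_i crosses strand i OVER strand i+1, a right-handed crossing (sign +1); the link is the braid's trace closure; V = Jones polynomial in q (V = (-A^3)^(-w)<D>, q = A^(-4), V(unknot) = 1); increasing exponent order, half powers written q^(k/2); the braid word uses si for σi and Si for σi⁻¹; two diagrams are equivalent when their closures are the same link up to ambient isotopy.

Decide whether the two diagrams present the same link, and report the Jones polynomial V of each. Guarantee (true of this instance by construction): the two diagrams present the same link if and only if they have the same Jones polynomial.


same link: yes
V(D1) = -q^(1/2) - q^(5/2)  [12 crossings, <D> = -A^-4 - A^4, w = +2]
D2 (bracket -A^-4 - A^4; 14 crossings at w = +2): V = -q^(1/2) - q^(5/2)
note: Markov moves rewrite D1 (12 crossings) into D2 (14)


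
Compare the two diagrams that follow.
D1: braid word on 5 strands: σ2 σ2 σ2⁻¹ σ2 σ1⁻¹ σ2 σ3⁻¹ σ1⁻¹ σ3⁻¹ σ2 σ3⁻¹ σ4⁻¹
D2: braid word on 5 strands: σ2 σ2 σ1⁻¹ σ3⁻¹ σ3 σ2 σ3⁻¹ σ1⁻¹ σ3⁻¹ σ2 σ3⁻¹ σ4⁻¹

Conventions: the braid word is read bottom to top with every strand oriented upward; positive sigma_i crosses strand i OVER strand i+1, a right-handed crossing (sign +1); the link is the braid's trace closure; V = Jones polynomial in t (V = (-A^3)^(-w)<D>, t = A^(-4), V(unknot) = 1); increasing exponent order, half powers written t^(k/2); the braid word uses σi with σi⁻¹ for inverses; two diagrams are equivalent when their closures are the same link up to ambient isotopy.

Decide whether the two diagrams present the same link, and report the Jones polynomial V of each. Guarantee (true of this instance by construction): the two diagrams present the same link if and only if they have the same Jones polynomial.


same link: yes
V(D1) = -t^-5 + 3t^-4 - 5t^-3 + 7t^-2 - 8t^-1 + 9 - 7t + 5t^2 - 3t^3 + t^4  [12 crossings, <D> = A^-22 - 3A^-18 + 5A^-14 - 7A^-10 + 9A^-6 - 8A^-2 + 7A^2 - 5A^6 + 3A^10 - A^14, w = -2]
D2 (bracket A^-22 - 3A^-18 + 5A^-14 - 7A^-10 + 9A^-6 - 8A^-2 + 7A^2 - 5A^6 + 3A^10 - A^14; 12 crossings at w = -2): V = -t^-5 + 3t^-4 - 5t^-3 + 7t^-2 - 8t^-1 + 9 - 7t + 5t^2 - 3t^3 + t^4
note: all 2 diagrams share one V(t), hence one class


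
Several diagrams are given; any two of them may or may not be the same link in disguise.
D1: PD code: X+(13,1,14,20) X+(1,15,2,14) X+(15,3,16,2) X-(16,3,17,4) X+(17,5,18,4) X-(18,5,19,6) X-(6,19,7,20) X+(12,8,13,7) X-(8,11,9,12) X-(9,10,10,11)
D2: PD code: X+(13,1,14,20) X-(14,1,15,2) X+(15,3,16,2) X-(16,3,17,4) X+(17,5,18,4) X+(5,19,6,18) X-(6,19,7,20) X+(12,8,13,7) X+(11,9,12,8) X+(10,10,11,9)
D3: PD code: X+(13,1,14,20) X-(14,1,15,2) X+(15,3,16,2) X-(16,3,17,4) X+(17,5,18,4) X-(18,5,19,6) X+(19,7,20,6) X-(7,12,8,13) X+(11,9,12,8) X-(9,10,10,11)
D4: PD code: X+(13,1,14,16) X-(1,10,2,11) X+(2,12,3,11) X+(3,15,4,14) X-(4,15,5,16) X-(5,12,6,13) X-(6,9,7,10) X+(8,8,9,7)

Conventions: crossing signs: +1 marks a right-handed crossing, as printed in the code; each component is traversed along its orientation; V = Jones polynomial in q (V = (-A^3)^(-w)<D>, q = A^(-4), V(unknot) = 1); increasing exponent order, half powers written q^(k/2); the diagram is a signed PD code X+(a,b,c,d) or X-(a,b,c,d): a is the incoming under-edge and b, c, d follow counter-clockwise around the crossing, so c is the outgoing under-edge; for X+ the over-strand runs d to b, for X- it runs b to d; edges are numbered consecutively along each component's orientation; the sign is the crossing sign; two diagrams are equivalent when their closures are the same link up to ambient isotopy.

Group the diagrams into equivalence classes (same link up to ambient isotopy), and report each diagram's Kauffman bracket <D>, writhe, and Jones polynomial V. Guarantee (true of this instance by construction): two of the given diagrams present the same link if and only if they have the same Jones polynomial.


classes: {D1, D2, D3, D4}
V(D1) = 1  [10 crossings, <D> = 1, w = 0]
D2 (bracket A^12; 10 crossings at w = +4): V = 1
D3 (bracket 1; 10 crossings at w = 0): V = 1
V(D4) = 1  (w 0, c 8, <D> = 1)
note: all 4 diagrams share one V(q), hence one class


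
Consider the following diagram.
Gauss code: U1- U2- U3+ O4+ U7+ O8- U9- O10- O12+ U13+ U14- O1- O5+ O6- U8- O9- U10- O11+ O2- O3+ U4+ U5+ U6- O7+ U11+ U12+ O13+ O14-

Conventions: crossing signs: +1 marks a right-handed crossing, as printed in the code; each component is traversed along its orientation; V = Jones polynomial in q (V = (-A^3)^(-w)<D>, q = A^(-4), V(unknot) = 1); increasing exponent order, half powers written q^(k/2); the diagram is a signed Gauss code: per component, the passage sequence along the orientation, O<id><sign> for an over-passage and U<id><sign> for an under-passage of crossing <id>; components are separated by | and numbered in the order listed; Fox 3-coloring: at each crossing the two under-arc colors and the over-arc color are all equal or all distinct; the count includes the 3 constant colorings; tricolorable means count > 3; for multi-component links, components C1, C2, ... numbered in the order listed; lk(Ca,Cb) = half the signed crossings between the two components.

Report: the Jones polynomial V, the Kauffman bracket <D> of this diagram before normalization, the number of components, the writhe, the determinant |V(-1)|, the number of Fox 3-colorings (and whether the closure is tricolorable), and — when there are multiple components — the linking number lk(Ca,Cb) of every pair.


V(q) = -q^-3 + q^-2 - q^-1 + 3 - q + q^2 - q^3
bracket: -A^-12 + A^-8 - A^-4 + 3 - A^4 + A^8 - A^12, w = 0
1 component, writhe 0, over 14 crossings
det 9, colorings 27 of 3^14 — tricolorable
observation: w = 0 shifts under R1 moves; the (-A^3)^(0) factor cancels that in V


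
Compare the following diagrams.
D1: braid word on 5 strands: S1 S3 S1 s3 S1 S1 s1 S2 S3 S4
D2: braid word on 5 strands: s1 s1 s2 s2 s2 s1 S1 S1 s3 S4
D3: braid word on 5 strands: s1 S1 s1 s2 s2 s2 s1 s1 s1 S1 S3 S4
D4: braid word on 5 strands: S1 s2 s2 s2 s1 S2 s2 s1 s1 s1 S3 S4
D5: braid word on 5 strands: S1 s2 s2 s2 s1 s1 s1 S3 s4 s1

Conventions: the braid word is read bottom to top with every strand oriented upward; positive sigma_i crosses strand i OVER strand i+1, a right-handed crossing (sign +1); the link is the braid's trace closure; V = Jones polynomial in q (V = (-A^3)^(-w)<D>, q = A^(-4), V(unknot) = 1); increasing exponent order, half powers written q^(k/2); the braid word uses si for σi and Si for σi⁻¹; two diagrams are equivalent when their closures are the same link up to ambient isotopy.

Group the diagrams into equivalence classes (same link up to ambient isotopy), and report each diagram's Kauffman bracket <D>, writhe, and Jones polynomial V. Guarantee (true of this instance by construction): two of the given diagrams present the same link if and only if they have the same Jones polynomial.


equivalence classes: {D1} | {D2} | {D3, D4, D5}
D1 (bracket A^-14 + A^-6 - A^-2; 10 crossings at w = -6): V = -q^-4 + q^-3 + q^-1
V(D2) = q + q^3 - q^4  (w +4, c 10, <D> = -A^-4 + 1 + A^8)
D3 (bracket A^-20 - 2A^-16 + A^-12 - 2A^-8 + 2A^-4 + A^4; 12 crossings at w = +4): V = q^2 + 2q^4 - 2q^5 + q^6 - 2q^7 + q^8
V(D4) = q^2 + 2q^4 - 2q^5 + q^6 - 2q^7 + q^8  [12 crossings, <D> = A^-20 - 2A^-16 + A^-12 - 2A^-8 + 2A^-4 + A^4, w = +4]
V(D5) = q^2 + 2q^4 - 2q^5 + q^6 - 2q^7 + q^8  (w +6, c 10, <D> = A^-14 - 2A^-10 + A^-6 - 2A^-2 + 2A^2 + A^10)
key observation: 3 classes among 5 diagrams; unequal V(q) rules out equality


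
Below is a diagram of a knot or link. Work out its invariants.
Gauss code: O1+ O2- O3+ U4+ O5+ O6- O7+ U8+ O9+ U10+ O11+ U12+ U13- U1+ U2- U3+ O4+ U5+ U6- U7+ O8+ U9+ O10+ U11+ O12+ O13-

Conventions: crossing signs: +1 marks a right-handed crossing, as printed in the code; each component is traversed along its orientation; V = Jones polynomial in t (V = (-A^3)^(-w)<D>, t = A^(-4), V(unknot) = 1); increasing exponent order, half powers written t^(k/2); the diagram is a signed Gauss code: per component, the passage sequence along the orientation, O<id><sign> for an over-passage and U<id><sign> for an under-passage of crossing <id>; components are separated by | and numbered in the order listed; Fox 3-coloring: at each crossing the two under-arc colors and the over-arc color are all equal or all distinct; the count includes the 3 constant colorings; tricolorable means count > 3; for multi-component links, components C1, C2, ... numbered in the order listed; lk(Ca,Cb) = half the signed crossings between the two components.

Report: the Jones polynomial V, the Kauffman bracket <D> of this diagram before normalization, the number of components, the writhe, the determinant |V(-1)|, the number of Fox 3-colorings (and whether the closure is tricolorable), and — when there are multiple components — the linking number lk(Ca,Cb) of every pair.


V(t) = t^3 + t^5 - t^6 + t^7 - t^8 + t^9 - t^10
bracket: A^-19 - A^-15 + A^-11 - A^-7 + A^-3 - A - A^9, w = +7
1 component, writhe +7, over 13 crossings
det 7, colorings 3 of 3^13 — not tricolorable
observation: |V(-1)| = 7: so not tricolorable, since 3 does not divide 7


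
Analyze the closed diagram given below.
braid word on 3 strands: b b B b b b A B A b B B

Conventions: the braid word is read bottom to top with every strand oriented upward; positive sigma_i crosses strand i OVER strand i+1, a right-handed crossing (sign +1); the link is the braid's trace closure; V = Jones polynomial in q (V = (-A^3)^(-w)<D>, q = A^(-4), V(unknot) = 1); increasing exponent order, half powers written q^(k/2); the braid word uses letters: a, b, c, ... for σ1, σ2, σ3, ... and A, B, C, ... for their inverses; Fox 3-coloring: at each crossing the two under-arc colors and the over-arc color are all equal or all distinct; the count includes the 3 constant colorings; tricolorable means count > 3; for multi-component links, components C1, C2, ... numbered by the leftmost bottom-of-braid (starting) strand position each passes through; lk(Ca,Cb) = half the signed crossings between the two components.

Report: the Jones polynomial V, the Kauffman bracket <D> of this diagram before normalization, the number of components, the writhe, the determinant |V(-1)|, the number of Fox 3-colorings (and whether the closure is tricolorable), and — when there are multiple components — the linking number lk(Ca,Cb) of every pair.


V(q) = 1
bracket: 1, w = 0
1 component, writhe 0, over 12 crossings
det 1, colorings 3 of 3^12 — not tricolorable
observation: w = 0 shifts under R1 moves; the (-A^3)^(0) factor cancels that in V


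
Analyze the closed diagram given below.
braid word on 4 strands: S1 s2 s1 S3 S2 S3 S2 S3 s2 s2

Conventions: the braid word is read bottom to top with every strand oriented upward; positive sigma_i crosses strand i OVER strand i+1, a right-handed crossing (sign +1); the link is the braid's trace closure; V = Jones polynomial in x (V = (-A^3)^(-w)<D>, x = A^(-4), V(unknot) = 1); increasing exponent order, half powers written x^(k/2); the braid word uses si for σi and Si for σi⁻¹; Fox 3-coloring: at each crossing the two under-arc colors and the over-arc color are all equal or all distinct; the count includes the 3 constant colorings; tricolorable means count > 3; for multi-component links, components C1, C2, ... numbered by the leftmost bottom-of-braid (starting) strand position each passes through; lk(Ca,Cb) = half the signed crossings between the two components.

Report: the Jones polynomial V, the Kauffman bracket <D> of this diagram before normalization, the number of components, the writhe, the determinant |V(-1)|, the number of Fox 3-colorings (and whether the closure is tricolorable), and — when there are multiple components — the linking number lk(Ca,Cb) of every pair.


Jones polynomial: V(x) = -x^(-9/2) - x^(-5/2) + x^(-3/2) - x^(-1/2)
<D> = -A^-4 + 1 - A^4 - A^12; writhe -2
components 2, writhe -2 (10 crossings)
linking number lk(C1,C2) = -2
3-colorings: 3 of 3^10, det 4 — not tricolorable
note: w = -2 shifts under R1 moves; the (-A^3)^(2) factor cancels that in V


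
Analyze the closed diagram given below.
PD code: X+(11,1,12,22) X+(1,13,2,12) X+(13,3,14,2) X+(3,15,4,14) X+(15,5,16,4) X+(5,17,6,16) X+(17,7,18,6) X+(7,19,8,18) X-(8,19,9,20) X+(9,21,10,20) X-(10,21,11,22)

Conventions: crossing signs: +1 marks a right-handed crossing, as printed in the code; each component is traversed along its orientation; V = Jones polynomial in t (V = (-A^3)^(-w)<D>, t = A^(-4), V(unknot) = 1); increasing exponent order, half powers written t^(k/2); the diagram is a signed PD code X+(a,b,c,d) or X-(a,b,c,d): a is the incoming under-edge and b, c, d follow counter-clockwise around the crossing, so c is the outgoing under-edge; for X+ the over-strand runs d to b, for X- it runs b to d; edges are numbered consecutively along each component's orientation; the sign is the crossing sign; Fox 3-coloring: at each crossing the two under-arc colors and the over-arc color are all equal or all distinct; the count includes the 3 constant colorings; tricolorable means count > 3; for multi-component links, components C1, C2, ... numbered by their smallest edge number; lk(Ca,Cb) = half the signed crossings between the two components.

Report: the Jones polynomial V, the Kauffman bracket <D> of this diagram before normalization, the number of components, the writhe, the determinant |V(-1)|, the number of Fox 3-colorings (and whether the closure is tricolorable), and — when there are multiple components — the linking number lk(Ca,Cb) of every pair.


V = t^3 + t^5 - t^6 + t^7 - t^8 + t^9 - t^10
<D> = A^-19 - A^-15 + A^-11 - A^-7 + A^-3 - A - A^9 (w = +7)
1 component over 11 crossings, w = +7
3 Fox colorings among 3^11, |V(-1)| = 7: not tricolorable
why: w = +7 shifts under R1 moves; the (-A^3)^(-7) factor cancels that in V
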